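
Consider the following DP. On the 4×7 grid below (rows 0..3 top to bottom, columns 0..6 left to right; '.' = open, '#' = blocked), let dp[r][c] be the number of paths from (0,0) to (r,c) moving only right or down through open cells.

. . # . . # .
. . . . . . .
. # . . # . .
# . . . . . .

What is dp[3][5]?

r\c   0   1   2   3   4   5   6
  0   1   1   0   0   0   0   0
  1   1   2   2   2   2   2   2
  2   1   0   2   4   0   2   4
  3   0   0   2   6   6   8  12

8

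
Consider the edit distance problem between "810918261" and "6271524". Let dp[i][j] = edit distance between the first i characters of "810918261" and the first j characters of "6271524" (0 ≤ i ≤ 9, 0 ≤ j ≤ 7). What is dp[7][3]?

7

   ''  6  2  7  1  5  2  4
''  0  1  2  3  4  5  6  7
 8  1  1  2  3  4  5  6  7
 1  2  2  2  3  3  4  5  6
 0  3  3  3  3  4  4  5  6
 9  4  4  4  4  4  5  5  6
 1  5  5  5  5  4  5  6  6
 8  6  6  6  6  5  5  6  7
 2  7  7  6  7  6  6  5  6
 6  8  7  7  7  7  7  6  6
 1  9  8  8  8  7  8  7  7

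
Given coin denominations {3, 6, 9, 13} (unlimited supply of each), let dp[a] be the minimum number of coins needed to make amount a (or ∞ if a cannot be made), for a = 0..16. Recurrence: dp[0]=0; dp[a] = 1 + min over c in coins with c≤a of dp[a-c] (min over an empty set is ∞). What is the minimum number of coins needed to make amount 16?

2

 a  0  1  2  3  4  5  6  7  8  9 10 11 12 13 14 15 16
dp  0  -  -  1  -  -  1  -  -  1  -  -  2  1  -  2  2
(- denotes ∞ / unreachable)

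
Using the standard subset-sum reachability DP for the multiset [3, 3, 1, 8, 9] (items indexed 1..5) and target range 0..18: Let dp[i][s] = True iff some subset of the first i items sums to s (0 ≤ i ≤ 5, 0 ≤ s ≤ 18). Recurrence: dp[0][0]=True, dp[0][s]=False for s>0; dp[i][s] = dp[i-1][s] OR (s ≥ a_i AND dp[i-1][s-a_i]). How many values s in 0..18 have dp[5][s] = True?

17

i\s   0   1   2   3   4   5   6   7   8   9  10  11  12  13  14  15  16  17  18
  0   T   F   F   F   F   F   F   F   F   F   F   F   F   F   F   F   F   F   F
  1   T   F   F   T   F   F   F   F   F   F   F   F   F   F   F   F   F   F   F
  2   T   F   F   T   F   F   T   F   F   F   F   F   F   F   F   F   F   F   F
  3   T   T   F   T   T   F   T   T   F   F   F   F   F   F   F   F   F   F   F
  4   T   T   F   T   T   F   T   T   T   T   F   T   T   F   T   T   F   F   F
  5   T   T   F   T   T   F   T   T   T   T   T   T   T   T   T   T   T   T   T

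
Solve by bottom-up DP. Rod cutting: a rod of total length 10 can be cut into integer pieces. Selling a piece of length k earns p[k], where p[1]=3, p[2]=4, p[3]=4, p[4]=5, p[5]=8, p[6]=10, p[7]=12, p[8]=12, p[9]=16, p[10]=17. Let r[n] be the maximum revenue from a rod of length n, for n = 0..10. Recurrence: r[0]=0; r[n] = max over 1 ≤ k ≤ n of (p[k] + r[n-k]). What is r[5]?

   n    0    1    2    3    4    5    6    7    8    9   10
r[n]    0    3    6    9   12   15   18   21   24   27   30

15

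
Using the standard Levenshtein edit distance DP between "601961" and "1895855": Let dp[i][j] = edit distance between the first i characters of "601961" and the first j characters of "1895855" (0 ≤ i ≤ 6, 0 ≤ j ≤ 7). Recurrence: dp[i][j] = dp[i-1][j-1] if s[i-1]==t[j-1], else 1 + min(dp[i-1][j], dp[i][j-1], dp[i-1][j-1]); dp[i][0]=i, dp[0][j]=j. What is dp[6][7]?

   ''  1  8  9  5  8  5  5
''  0  1  2  3  4  5  6  7
 6  1  1  2  3  4  5  6  7
 0  2  2  2  3  4  5  6  7
 1  3  2  3  3  4  5  6  7
 9  4  3  3  3  4  5  6  7
 6  5  4  4  4  4  5  6  7
 1  6  5  5  5  5  5  6  7

7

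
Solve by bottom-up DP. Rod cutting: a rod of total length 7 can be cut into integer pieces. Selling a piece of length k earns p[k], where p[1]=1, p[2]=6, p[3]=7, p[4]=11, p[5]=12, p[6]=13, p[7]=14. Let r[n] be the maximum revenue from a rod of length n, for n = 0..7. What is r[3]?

7

   n    0    1    2    3    4    5    6    7
r[n]    0    1    6    7   12   13   18   19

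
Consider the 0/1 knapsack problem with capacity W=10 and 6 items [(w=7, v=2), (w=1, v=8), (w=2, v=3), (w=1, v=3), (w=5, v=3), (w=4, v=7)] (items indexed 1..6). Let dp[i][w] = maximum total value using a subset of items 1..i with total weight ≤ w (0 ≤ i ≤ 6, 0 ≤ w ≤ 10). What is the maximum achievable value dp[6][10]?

21

i\w   0   1   2   3   4   5   6   7   8   9  10
  0   0   0   0   0   0   0   0   0   0   0   0
  1   0   0   0   0   0   0   0   2   2   2   2
  2   0   8   8   8   8   8   8   8  10  10  10
  3   0   8   8  11  11  11  11  11  11  11  13
  4   0   8  11  11  14  14  14  14  14  14  14
  5   0   8  11  11  14  14  14  14  14  17  17
  6   0   8  11  11  14  15  18  18  21  21  21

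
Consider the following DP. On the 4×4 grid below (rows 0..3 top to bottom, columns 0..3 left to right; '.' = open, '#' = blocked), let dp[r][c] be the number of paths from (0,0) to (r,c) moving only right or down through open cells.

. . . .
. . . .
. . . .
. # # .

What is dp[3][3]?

10

r\c   0   1   2   3
  0   1   1   1   1
  1   1   2   3   4
  2   1   3   6  10
  3   1   0   0  10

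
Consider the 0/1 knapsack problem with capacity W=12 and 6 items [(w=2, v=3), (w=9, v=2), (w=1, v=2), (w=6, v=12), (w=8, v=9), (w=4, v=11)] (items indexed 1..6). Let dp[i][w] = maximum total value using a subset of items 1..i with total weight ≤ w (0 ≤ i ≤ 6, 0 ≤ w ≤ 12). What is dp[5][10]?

i\w   0   1   2   3   4   5   6   7   8   9  10  11  12
  0   0   0   0   0   0   0   0   0   0   0   0   0   0
  1   0   0   3   3   3   3   3   3   3   3   3   3   3
  2   0   0   3   3   3   3   3   3   3   3   3   5   5
  3   0   2   3   5   5   5   5   5   5   5   5   5   7
  4   0   2   3   5   5   5  12  14  15  17  17  17  17
  5   0   2   3   5   5   5  12  14  15  17  17  17  17
  6   0   2   3   5  11  13  14  16  16  17  23  25  26

17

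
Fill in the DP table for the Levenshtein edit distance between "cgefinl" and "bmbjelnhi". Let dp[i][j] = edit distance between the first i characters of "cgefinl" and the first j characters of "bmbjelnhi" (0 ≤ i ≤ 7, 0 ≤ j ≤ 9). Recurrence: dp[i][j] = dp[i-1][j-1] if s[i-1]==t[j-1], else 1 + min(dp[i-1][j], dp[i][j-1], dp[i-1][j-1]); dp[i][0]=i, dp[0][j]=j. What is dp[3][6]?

   ''  b  m  b  j  e  l  n  h  i
''  0  1  2  3  4  5  6  7  8  9
 c  1  1  2  3  4  5  6  7  8  9
 g  2  2  2  3  4  5  6  7  8  9
 e  3  3  3  3  4  4  5  6  7  8
 f  4  4  4  4  4  5  5  6  7  8
 i  5  5  5  5  5  5  6  6  7  7
 n  6  6  6  6  6  6  6  6  7  8
 l  7  7  7  7  7  7  6  7  7  8

5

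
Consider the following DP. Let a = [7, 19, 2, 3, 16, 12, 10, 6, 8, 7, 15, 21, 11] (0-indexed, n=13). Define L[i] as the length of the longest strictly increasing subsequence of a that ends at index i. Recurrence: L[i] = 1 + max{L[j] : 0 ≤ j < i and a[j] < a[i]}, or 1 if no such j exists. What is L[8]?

4

   i    0    1    2    3    4    5    6    7    8    9   10   11   12
a[i]    7   19    2    3   16   12   10    6    8    7   15   21   11
L[i]    1    2    1    2    3    3    3    3    4    4    5    6    5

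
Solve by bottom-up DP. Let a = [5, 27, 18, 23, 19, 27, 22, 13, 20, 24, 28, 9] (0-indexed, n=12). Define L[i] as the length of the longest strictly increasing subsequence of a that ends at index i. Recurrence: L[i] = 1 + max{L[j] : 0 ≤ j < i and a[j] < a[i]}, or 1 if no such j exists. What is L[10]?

6

   i    0    1    2    3    4    5    6    7    8    9   10   11
a[i]    5   27   18   23   19   27   22   13   20   24   28    9
L[i]    1    2    2    3    3    4    4    2    4    5    6    2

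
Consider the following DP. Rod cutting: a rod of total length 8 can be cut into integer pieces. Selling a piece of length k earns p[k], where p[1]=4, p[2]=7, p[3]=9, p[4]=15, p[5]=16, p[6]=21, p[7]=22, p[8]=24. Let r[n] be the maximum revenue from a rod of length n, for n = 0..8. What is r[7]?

28

   n    0    1    2    3    4    5    6    7    8
r[n]    0    4    8   12   16   20   24   28   32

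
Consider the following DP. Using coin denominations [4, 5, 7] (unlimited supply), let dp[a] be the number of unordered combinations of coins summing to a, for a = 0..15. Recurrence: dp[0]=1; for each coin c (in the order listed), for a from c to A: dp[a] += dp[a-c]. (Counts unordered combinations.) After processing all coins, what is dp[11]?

1

after  coin     0     1     2     3     4     5     6     7     8     9    10    11    12    13    14    15
          4     1     0     0     0     1     0     0     0     1     0     0     0     1     0     0     0
          5     1     0     0     0     1     1     0     0     1     1     1     0     1     1     1     1
          7     1     0     0     0     1     1     0     1     1     1     1     1     2     1     2     2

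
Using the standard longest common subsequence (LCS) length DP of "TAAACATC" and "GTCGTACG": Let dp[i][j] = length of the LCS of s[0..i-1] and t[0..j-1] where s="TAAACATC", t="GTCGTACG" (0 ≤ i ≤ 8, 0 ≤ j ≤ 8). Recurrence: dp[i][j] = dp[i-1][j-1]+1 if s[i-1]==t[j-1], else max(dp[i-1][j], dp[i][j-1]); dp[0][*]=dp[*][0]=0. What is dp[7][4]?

2

   ''  G  T  C  G  T  A  C  G
''  0  0  0  0  0  0  0  0  0
 T  0  0  1  1  1  1  1  1  1
 A  0  0  1  1  1  1  2  2  2
 A  0  0  1  1  1  1  2  2  2
 A  0  0  1  1  1  1  2  2  2
 C  0  0  1  2  2  2  2  3  3
 A  0  0  1  2  2  2  3  3  3
 T  0  0  1  2  2  3  3  3  3
 C  0  0  1  2  2  3  3  4  4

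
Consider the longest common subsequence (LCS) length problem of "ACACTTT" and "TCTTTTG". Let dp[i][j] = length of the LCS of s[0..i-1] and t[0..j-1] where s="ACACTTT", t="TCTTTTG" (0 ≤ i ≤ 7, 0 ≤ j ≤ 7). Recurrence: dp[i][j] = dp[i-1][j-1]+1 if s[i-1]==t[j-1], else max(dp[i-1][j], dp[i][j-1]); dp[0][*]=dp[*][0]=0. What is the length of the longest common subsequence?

4

   ''  T  C  T  T  T  T  G
''  0  0  0  0  0  0  0  0
 A  0  0  0  0  0  0  0  0
 C  0  0  1  1  1  1  1  1
 A  0  0  1  1  1  1  1  1
 C  0  0  1  1  1  1  1  1
 T  0  1  1  2  2  2  2  2
 T  0  1  1  2  3  3  3  3
 T  0  1  1  2  3  4  4  4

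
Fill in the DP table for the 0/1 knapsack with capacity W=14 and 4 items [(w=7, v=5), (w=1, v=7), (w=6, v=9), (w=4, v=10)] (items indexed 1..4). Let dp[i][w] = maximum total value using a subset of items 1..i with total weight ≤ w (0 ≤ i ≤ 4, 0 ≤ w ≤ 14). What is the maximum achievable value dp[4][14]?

i\w   0   1   2   3   4   5   6   7   8   9  10  11  12  13  14
  0   0   0   0   0   0   0   0   0   0   0   0   0   0   0   0
  1   0   0   0   0   0   0   0   5   5   5   5   5   5   5   5
  2   0   7   7   7   7   7   7   7  12  12  12  12  12  12  12
  3   0   7   7   7   7   7   9  16  16  16  16  16  16  16  21
  4   0   7   7   7  10  17  17  17  17  17  19  26  26  26  26

26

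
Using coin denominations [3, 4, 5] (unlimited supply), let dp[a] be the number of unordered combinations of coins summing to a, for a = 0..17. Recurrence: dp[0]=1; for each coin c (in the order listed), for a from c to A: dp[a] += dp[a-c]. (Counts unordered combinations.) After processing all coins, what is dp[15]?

4

after  coin     0     1     2     3     4     5     6     7     8     9    10    11    12    13    14    15    16    17
          3     1     0     0     1     0     0     1     0     0     1     0     0     1     0     0     1     0     0
          4     1     0     0     1     1     0     1     1     1     1     1     1     2     1     1     2     2     1
          5     1     0     0     1     1     1     1     1     2     2     2     2     3     3     3     4     4     4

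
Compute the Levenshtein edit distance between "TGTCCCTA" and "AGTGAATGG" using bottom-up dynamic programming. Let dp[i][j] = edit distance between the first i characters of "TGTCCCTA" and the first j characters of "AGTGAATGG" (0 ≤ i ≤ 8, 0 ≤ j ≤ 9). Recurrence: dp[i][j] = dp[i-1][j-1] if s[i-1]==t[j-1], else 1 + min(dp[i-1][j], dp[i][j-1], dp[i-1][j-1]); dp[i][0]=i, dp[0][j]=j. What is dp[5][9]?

6

   ''  A  G  T  G  A  A  T  G  G
''  0  1  2  3  4  5  6  7  8  9
 T  1  1  2  2  3  4  5  6  7  8
 G  2  2  1  2  2  3  4  5  6  7
 T  3  3  2  1  2  3  4  4  5  6
 C  4  4  3  2  2  3  4  5  5  6
 C  5  5  4  3  3  3  4  5  6  6
 C  6  6  5  4  4  4  4  5  6  7
 T  7  7  6  5  5  5  5  4  5  6
 A  8  7  7  6  6  5  5  5  5  6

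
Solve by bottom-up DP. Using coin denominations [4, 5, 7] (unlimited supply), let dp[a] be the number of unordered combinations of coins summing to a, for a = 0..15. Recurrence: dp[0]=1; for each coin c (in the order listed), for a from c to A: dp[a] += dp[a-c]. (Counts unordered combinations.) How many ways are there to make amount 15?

after  coin     0     1     2     3     4     5     6     7     8     9    10    11    12    13    14    15
          4     1     0     0     0     1     0     0     0     1     0     0     0     1     0     0     0
          5     1     0     0     0     1     1     0     0     1     1     1     0     1     1     1     1
          7     1     0     0     0     1     1     0     1     1     1     1     1     2     1     2     2

2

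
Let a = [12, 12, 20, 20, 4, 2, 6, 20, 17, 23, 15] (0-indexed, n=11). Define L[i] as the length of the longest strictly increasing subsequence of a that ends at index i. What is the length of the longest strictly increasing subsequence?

   i    0    1    2    3    4    5    6    7    8    9   10
a[i]   12   12   20   20    4    2    6   20   17   23   15
L[i]    1    1    2    2    1    1    2    3    3    4    3

4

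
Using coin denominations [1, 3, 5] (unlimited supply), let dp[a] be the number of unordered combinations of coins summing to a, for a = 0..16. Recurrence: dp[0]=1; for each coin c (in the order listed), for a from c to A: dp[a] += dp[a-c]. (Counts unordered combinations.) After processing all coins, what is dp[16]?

14

after  coin     0     1     2     3     4     5     6     7     8     9    10    11    12    13    14    15    16
          1     1     1     1     1     1     1     1     1     1     1     1     1     1     1     1     1     1
          3     1     1     1     2     2     2     3     3     3     4     4     4     5     5     5     6     6
          5     1     1     1     2     2     3     4     4     5     6     7     8     9    10    11    13    14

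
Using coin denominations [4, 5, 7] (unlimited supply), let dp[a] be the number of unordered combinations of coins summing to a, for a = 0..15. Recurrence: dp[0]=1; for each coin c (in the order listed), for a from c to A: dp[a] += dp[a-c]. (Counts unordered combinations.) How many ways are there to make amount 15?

2

after  coin     0     1     2     3     4     5     6     7     8     9    10    11    12    13    14    15
          4     1     0     0     0     1     0     0     0     1     0     0     0     1     0     0     0
          5     1     0     0     0     1     1     0     0     1     1     1     0     1     1     1     1
          7     1     0     0     0     1     1     0     1     1     1     1     1     2     1     2     2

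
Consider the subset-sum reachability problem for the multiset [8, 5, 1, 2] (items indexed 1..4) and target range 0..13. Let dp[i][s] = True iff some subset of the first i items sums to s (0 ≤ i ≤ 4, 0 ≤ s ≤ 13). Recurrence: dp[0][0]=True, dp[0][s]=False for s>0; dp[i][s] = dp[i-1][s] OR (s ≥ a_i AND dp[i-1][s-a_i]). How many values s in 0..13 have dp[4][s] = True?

12

i\s   0   1   2   3   4   5   6   7   8   9  10  11  12  13
  0   T   F   F   F   F   F   F   F   F   F   F   F   F   F
  1   T   F   F   F   F   F   F   F   T   F   F   F   F   F
  2   T   F   F   F   F   T   F   F   T   F   F   F   F   T
  3   T   T   F   F   F   T   T   F   T   T   F   F   F   T
  4   T   T   T   T   F   T   T   T   T   T   T   T   F   T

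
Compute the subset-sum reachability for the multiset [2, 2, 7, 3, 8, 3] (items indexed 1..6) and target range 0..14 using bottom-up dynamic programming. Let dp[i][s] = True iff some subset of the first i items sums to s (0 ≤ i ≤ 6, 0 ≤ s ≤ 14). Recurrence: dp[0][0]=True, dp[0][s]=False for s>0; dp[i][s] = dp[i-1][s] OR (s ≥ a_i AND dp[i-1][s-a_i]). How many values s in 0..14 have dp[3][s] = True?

6

i\s   0   1   2   3   4   5   6   7   8   9  10  11  12  13  14
  0   T   F   F   F   F   F   F   F   F   F   F   F   F   F   F
  1   T   F   T   F   F   F   F   F   F   F   F   F   F   F   F
  2   T   F   T   F   T   F   F   F   F   F   F   F   F   F   F
  3   T   F   T   F   T   F   F   T   F   T   F   T   F   F   F
  4   T   F   T   T   T   T   F   T   F   T   T   T   T   F   T
  5   T   F   T   T   T   T   F   T   T   T   T   T   T   T   T
  6   T   F   T   T   T   T   T   T   T   T   T   T   T   T   T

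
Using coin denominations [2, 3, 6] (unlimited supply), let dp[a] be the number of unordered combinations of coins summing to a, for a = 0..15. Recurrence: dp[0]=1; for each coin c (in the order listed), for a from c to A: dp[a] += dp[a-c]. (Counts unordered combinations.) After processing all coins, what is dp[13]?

after  coin     0     1     2     3     4     5     6     7     8     9    10    11    12    13    14    15
          2     1     0     1     0     1     0     1     0     1     0     1     0     1     0     1     0
          3     1     0     1     1     1     1     2     1     2     2     2     2     3     2     3     3
          6     1     0     1     1     1     1     3     1     3     3     3     3     6     3     6     6

3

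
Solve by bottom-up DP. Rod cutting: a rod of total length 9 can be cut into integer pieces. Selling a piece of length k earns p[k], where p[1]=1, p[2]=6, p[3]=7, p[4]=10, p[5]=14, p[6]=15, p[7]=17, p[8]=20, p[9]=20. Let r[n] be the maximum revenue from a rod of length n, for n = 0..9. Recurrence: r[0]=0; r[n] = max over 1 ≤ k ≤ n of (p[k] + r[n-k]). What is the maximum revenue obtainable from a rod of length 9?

26

   n    0    1    2    3    4    5    6    7    8    9
r[n]    0    1    6    7   12   14   18   20   24   26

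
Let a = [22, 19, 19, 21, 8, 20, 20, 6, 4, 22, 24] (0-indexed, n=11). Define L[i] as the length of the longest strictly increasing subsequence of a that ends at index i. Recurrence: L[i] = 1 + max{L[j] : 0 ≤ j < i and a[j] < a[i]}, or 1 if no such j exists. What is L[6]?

   i    0    1    2    3    4    5    6    7    8    9   10
a[i]   22   19   19   21    8   20   20    6    4   22   24
L[i]    1    1    1    2    1    2    2    1    1    3    4

2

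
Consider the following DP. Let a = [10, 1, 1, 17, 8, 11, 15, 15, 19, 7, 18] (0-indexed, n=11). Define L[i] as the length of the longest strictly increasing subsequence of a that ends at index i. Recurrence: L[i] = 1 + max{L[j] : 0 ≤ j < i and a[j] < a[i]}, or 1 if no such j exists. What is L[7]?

4

   i    0    1    2    3    4    5    6    7    8    9   10
a[i]   10    1    1   17    8   11   15   15   19    7   18
L[i]    1    1    1    2    2    3    4    4    5    2    5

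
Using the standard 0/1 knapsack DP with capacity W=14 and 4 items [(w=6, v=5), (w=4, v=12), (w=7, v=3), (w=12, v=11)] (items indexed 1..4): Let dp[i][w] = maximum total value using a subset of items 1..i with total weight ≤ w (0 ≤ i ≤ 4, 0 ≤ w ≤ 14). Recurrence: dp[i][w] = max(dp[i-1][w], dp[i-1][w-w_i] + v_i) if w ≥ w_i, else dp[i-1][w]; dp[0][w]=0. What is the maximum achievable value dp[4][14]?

17

i\w   0   1   2   3   4   5   6   7   8   9  10  11  12  13  14
  0   0   0   0   0   0   0   0   0   0   0   0   0   0   0   0
  1   0   0   0   0   0   0   5   5   5   5   5   5   5   5   5
  2   0   0   0   0  12  12  12  12  12  12  17  17  17  17  17
  3   0   0   0   0  12  12  12  12  12  12  17  17  17  17  17
  4   0   0   0   0  12  12  12  12  12  12  17  17  17  17  17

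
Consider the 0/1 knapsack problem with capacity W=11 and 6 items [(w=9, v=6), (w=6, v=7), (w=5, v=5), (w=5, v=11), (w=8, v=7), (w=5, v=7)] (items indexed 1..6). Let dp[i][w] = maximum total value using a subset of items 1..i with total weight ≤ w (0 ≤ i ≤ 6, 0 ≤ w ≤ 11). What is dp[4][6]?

i\w   0   1   2   3   4   5   6   7   8   9  10  11
  0   0   0   0   0   0   0   0   0   0   0   0   0
  1   0   0   0   0   0   0   0   0   0   6   6   6
  2   0   0   0   0   0   0   7   7   7   7   7   7
  3   0   0   0   0   0   5   7   7   7   7   7  12
  4   0   0   0   0   0  11  11  11  11  11  16  18
  5   0   0   0   0   0  11  11  11  11  11  16  18
  6   0   0   0   0   0  11  11  11  11  11  18  18

11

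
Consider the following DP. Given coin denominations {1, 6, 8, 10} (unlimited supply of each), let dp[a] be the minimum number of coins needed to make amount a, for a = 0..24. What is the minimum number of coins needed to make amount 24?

3

 a  0  1  2  3  4  5  6  7  8  9 10 11 12 13 14 15 16 17 18 19 20 21 22 23 24
dp  0  1  2  3  4  5  1  2  1  2  1  2  2  3  2  3  2  3  2  3  2  3  3  4  3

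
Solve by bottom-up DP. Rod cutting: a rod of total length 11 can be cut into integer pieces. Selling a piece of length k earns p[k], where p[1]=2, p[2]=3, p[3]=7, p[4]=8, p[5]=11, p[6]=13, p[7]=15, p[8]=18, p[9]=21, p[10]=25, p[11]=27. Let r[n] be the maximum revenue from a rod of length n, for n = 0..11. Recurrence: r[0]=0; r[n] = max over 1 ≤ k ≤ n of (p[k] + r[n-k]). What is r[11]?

27

   n    0    1    2    3    4    5    6    7    8    9   10   11
r[n]    0    2    4    7    9   11   14   16   18   21   25   27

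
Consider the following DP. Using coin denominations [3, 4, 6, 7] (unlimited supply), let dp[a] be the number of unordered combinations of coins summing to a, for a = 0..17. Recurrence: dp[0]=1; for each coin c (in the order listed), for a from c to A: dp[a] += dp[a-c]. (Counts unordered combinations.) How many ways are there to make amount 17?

5

after  coin     0     1     2     3     4     5     6     7     8     9    10    11    12    13    14    15    16    17
          3     1     0     0     1     0     0     1     0     0     1     0     0     1     0     0     1     0     0
          4     1     0     0     1     1     0     1     1     1     1     1     1     2     1     1     2     2     1
          6     1     0     0     1     1     0     2     1     1     2     2     1     4     2     2     4     4     2
          7     1     0     0     1     1     0     2     2     1     2     3     2     4     4     4     5     6     5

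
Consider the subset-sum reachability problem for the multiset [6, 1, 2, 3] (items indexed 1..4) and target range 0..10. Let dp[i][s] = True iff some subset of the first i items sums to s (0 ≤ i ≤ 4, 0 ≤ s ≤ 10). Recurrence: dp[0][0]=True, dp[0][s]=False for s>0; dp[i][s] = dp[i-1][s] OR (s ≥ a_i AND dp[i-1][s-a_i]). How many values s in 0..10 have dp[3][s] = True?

i\s   0   1   2   3   4   5   6   7   8   9  10
  0   T   F   F   F   F   F   F   F   F   F   F
  1   T   F   F   F   F   F   T   F   F   F   F
  2   T   T   F   F   F   F   T   T   F   F   F
  3   T   T   T   T   F   F   T   T   T   T   F
  4   T   T   T   T   T   T   T   T   T   T   T

8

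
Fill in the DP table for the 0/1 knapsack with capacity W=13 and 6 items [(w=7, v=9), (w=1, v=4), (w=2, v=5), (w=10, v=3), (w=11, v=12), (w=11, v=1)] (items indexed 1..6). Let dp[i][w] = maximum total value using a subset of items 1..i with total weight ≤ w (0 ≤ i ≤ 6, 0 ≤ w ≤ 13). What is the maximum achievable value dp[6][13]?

18

i\w   0   1   2   3   4   5   6   7   8   9  10  11  12  13
  0   0   0   0   0   0   0   0   0   0   0   0   0   0   0
  1   0   0   0   0   0   0   0   9   9   9   9   9   9   9
  2   0   4   4   4   4   4   4   9  13  13  13  13  13  13
  3   0   4   5   9   9   9   9   9  13  14  18  18  18  18
  4   0   4   5   9   9   9   9   9  13  14  18  18  18  18
  5   0   4   5   9   9   9   9   9  13  14  18  18  18  18
  6   0   4   5   9   9   9   9   9  13  14  18  18  18  18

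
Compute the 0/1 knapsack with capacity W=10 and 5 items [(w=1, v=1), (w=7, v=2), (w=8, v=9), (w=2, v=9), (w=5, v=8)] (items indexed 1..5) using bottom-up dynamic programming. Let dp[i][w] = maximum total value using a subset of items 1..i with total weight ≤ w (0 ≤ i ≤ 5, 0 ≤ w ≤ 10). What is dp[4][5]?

i\w   0   1   2   3   4   5   6   7   8   9  10
  0   0   0   0   0   0   0   0   0   0   0   0
  1   0   1   1   1   1   1   1   1   1   1   1
  2   0   1   1   1   1   1   1   2   3   3   3
  3   0   1   1   1   1   1   1   2   9  10  10
  4   0   1   9  10  10  10  10  10  10  11  18
  5   0   1   9  10  10  10  10  17  18  18  18

10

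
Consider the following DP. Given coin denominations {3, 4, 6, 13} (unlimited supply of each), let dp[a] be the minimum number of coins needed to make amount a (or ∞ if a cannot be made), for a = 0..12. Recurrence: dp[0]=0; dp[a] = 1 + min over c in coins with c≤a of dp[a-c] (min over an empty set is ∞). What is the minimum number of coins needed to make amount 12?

2

 a  0  1  2  3  4  5  6  7  8  9 10 11 12
dp  0  -  -  1  1  -  1  2  2  2  2  3  2
(- denotes ∞ / unreachable)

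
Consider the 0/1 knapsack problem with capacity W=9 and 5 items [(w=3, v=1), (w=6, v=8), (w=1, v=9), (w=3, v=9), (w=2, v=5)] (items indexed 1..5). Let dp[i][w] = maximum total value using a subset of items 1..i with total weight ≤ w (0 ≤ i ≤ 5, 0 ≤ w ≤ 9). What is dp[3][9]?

17

i\w   0   1   2   3   4   5   6   7   8   9
  0   0   0   0   0   0   0   0   0   0   0
  1   0   0   0   1   1   1   1   1   1   1
  2   0   0   0   1   1   1   8   8   8   9
  3   0   9   9   9  10  10  10  17  17  17
  4   0   9   9   9  18  18  18  19  19  19
  5   0   9   9  14  18  18  23  23  23  24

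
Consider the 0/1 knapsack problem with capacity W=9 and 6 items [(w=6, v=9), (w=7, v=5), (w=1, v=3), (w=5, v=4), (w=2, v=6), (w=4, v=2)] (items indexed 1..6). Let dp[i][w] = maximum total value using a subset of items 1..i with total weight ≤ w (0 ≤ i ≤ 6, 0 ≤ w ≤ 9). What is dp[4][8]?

i\w   0   1   2   3   4   5   6   7   8   9
  0   0   0   0   0   0   0   0   0   0   0
  1   0   0   0   0   0   0   9   9   9   9
  2   0   0   0   0   0   0   9   9   9   9
  3   0   3   3   3   3   3   9  12  12  12
  4   0   3   3   3   3   4   9  12  12  12
  5   0   3   6   9   9   9   9  12  15  18
  6   0   3   6   9   9   9   9  12  15  18

12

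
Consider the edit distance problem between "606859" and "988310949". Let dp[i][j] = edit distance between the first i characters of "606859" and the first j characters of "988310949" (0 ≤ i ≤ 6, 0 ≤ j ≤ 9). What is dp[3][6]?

6

   ''  9  8  8  3  1  0  9  4  9
''  0  1  2  3  4  5  6  7  8  9
 6  1  1  2  3  4  5  6  7  8  9
 0  2  2  2  3  4  5  5  6  7  8
 6  3  3  3  3  4  5  6  6  7  8
 8  4  4  3  3  4  5  6  7  7  8
 5  5  5  4  4  4  5  6  7  8  8
 9  6  5  5  5  5  5  6  6  7  8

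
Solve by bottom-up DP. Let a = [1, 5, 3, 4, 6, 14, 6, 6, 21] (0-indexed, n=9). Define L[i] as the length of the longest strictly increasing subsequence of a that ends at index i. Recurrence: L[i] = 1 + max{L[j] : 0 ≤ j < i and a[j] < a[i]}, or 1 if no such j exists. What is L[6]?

   i    0    1    2    3    4    5    6    7    8
a[i]    1    5    3    4    6   14    6    6   21
L[i]    1    2    2    3    4    5    4    4    6

4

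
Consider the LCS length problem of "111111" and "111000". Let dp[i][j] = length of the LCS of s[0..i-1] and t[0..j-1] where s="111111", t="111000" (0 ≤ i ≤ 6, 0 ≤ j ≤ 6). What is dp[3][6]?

3

   ''  1  1  1  0  0  0
''  0  0  0  0  0  0  0
 1  0  1  1  1  1  1  1
 1  0  1  2  2  2  2  2
 1  0  1  2  3  3  3  3
 1  0  1  2  3  3  3  3
 1  0  1  2  3  3  3  3
 1  0  1  2  3  3  3  3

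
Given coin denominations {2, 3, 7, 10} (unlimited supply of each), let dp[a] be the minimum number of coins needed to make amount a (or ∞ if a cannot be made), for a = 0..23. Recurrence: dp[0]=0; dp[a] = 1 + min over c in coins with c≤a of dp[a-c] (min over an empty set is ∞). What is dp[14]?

2

 a  0  1  2  3  4  5  6  7  8  9 10 11 12 13 14 15 16 17 18 19 20 21 22 23
dp  0  -  1  1  2  2  2  1  3  2  1  3  2  2  2  3  3  2  4  3  2  3  3  3
(- denotes ∞ / unreachable)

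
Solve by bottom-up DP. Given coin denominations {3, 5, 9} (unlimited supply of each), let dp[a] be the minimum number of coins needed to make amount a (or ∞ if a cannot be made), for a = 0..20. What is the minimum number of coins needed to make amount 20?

4

 a  0  1  2  3  4  5  6  7  8  9 10 11 12 13 14 15 16 17 18 19 20
dp  0  -  -  1  -  1  2  -  2  1  2  3  2  3  2  3  4  3  2  3  4
(- denotes ∞ / unreachable)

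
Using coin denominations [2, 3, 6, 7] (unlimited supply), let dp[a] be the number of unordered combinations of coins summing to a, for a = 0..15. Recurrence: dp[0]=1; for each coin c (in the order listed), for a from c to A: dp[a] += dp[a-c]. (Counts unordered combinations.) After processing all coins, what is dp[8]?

after  coin     0     1     2     3     4     5     6     7     8     9    10    11    12    13    14    15
          2     1     0     1     0     1     0     1     0     1     0     1     0     1     0     1     0
          3     1     0     1     1     1     1     2     1     2     2     2     2     3     2     3     3
          6     1     0     1     1     1     1     3     1     3     3     3     3     6     3     6     6
          7     1     0     1     1     1     1     3     2     3     4     4     4     7     6     8     9

3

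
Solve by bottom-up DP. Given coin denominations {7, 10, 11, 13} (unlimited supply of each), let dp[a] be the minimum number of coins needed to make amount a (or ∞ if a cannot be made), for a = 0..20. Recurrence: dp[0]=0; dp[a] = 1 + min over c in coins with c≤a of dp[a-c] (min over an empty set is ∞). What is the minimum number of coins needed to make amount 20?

2

 a  0  1  2  3  4  5  6  7  8  9 10 11 12 13 14 15 16 17 18 19 20
dp  0  -  -  -  -  -  -  1  -  -  1  1  -  1  2  -  -  2  2  -  2
(- denotes ∞ / unreachable)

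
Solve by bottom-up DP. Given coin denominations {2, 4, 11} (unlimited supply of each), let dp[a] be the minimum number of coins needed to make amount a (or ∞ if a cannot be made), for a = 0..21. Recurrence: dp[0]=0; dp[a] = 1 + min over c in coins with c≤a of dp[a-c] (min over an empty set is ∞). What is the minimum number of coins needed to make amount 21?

4

 a  0  1  2  3  4  5  6  7  8  9 10 11 12 13 14 15 16 17 18 19 20 21
dp  0  -  1  -  1  -  2  -  2  -  3  1  3  2  4  2  4  3  5  3  5  4
(- denotes ∞ / unreachable)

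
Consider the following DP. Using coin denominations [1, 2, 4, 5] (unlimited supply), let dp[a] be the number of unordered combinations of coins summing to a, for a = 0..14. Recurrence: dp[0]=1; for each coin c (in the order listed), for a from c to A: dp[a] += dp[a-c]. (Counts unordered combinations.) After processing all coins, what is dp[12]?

after  coin     0     1     2     3     4     5     6     7     8     9    10    11    12    13    14
          1     1     1     1     1     1     1     1     1     1     1     1     1     1     1     1
          2     1     1     2     2     3     3     4     4     5     5     6     6     7     7     8
          4     1     1     2     2     4     4     6     6     9     9    12    12    16    16    20
          5     1     1     2     2     4     5     7     8    11    13    17    19    24    27    33

24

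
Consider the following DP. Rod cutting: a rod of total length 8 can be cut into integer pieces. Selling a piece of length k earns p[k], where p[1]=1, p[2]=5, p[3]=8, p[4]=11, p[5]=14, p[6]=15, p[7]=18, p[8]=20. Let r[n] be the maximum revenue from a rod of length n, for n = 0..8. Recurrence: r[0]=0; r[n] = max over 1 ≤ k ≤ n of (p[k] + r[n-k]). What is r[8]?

22

   n    0    1    2    3    4    5    6    7    8
r[n]    0    1    5    8   11   14   16   19   22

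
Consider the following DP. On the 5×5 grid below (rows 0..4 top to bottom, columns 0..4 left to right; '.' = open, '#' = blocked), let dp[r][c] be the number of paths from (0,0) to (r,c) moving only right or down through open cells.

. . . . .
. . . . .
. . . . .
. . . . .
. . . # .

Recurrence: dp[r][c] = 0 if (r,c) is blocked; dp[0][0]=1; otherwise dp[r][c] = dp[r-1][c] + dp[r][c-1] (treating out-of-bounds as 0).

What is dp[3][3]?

r\c   0   1   2   3   4
  0   1   1   1   1   1
  1   1   2   3   4   5
  2   1   3   6  10  15
  3   1   4  10  20  35
  4   1   5  15   0  35

20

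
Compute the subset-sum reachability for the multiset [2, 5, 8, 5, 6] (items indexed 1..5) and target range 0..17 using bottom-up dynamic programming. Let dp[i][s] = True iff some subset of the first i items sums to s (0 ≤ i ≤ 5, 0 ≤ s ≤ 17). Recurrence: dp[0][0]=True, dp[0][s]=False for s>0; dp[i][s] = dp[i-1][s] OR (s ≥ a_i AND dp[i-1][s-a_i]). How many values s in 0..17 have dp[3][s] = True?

i\s   0   1   2   3   4   5   6   7   8   9  10  11  12  13  14  15  16  17
  0   T   F   F   F   F   F   F   F   F   F   F   F   F   F   F   F   F   F
  1   T   F   T   F   F   F   F   F   F   F   F   F   F   F   F   F   F   F
  2   T   F   T   F   F   T   F   T   F   F   F   F   F   F   F   F   F   F
  3   T   F   T   F   F   T   F   T   T   F   T   F   F   T   F   T   F   F
  4   T   F   T   F   F   T   F   T   T   F   T   F   T   T   F   T   F   F
  5   T   F   T   F   F   T   T   T   T   F   T   T   T   T   T   T   T   F

8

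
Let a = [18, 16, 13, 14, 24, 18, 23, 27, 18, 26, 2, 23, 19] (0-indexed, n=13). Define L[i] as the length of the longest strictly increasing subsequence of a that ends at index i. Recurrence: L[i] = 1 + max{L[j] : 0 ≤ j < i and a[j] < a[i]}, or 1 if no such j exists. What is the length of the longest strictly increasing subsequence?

   i    0    1    2    3    4    5    6    7    8    9   10   11   12
a[i]   18   16   13   14   24   18   23   27   18   26    2   23   19
L[i]    1    1    1    2    3    3    4    5    3    5    1    4    4

5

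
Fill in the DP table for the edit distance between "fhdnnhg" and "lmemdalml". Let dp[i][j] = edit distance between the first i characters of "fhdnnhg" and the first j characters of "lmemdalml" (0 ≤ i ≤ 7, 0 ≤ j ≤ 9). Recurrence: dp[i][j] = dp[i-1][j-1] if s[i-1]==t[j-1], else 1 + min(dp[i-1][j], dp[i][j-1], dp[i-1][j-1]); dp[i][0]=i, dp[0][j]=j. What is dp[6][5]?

6

   ''  l  m  e  m  d  a  l  m  l
''  0  1  2  3  4  5  6  7  8  9
 f  1  1  2  3  4  5  6  7  8  9
 h  2  2  2  3  4  5  6  7  8  9
 d  3  3  3  3  4  4  5  6  7  8
 n  4  4  4  4  4  5  5  6  7  8
 n  5  5  5  5  5  5  6  6  7  8
 h  6  6  6  6  6  6  6  7  7  8
 g  7  7  7  7  7  7  7  7  8  8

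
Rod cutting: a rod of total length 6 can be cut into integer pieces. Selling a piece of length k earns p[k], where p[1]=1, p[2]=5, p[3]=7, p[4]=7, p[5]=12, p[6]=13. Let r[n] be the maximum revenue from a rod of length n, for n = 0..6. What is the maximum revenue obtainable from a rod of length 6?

15

   n    0    1    2    3    4    5    6
r[n]    0    1    5    7   10   12   15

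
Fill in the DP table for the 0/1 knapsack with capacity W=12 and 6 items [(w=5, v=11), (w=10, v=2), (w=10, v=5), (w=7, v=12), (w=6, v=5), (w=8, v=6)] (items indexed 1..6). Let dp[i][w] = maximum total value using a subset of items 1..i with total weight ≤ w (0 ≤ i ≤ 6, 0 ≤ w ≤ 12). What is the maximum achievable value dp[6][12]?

i\w   0   1   2   3   4   5   6   7   8   9  10  11  12
  0   0   0   0   0   0   0   0   0   0   0   0   0   0
  1   0   0   0   0   0  11  11  11  11  11  11  11  11
  2   0   0   0   0   0  11  11  11  11  11  11  11  11
  3   0   0   0   0   0  11  11  11  11  11  11  11  11
  4   0   0   0   0   0  11  11  12  12  12  12  12  23
  5   0   0   0   0   0  11  11  12  12  12  12  16  23
  6   0   0   0   0   0  11  11  12  12  12  12  16  23

23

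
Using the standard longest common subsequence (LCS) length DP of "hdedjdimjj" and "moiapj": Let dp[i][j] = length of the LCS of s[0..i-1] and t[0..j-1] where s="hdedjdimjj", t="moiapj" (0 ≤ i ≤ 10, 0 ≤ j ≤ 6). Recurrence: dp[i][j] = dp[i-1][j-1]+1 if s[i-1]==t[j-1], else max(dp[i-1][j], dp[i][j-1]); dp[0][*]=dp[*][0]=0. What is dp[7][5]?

   ''  m  o  i  a  p  j
''  0  0  0  0  0  0  0
 h  0  0  0  0  0  0  0
 d  0  0  0  0  0  0  0
 e  0  0  0  0  0  0  0
 d  0  0  0  0  0  0  0
 j  0  0  0  0  0  0  1
 d  0  0  0  0  0  0  1
 i  0  0  0  1  1  1  1
 m  0  1  1  1  1  1  1
 j  0  1  1  1  1  1  2
 j  0  1  1  1  1  1  2

1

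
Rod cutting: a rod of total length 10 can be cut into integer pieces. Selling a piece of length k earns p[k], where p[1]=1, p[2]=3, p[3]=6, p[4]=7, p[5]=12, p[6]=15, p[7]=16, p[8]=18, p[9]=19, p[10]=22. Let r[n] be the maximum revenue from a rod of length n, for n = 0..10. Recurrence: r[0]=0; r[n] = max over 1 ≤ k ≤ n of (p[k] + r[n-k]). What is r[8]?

18

   n    0    1    2    3    4    5    6    7    8    9   10
r[n]    0    1    3    6    7   12   15   16   18   21   24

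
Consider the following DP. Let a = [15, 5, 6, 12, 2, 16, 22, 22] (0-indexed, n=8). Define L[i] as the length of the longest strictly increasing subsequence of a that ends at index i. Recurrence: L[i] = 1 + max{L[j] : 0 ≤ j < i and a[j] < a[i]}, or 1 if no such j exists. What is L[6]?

   i    0    1    2    3    4    5    6    7
a[i]   15    5    6   12    2   16   22   22
L[i]    1    1    2    3    1    4    5    5

5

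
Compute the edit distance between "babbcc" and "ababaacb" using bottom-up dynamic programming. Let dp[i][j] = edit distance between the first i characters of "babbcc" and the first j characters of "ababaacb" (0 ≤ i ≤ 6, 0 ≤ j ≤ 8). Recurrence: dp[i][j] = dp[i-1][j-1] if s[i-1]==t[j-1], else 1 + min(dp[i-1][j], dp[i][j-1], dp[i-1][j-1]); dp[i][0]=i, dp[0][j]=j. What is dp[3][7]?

4

   ''  a  b  a  b  a  a  c  b
''  0  1  2  3  4  5  6  7  8
 b  1  1  1  2  3  4  5  6  7
 a  2  1  2  1  2  3  4  5  6
 b  3  2  1  2  1  2  3  4  5
 b  4  3  2  2  2  2  3  4  4
 c  5  4  3  3  3  3  3  3  4
 c  6  5  4  4  4  4  4  3  4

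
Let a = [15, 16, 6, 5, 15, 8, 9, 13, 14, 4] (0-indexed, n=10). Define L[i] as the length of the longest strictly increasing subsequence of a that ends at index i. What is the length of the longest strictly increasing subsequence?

   i    0    1    2    3    4    5    6    7    8    9
a[i]   15   16    6    5   15    8    9   13   14    4
L[i]    1    2    1    1    2    2    3    4    5    1

5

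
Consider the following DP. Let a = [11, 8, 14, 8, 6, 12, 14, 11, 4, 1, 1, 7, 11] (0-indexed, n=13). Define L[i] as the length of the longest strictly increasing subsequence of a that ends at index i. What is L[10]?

   i    0    1    2    3    4    5    6    7    8    9   10   11   12
a[i]   11    8   14    8    6   12   14   11    4    1    1    7   11
L[i]    1    1    2    1    1    2    3    2    1    1    1    2    3

1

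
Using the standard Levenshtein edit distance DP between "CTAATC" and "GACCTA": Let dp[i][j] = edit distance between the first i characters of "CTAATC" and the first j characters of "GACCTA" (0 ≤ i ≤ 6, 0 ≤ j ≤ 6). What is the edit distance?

   ''  G  A  C  C  T  A
''  0  1  2  3  4  5  6
 C  1  1  2  2  3  4  5
 T  2  2  2  3  3  3  4
 A  3  3  2  3  4  4  3
 A  4  4  3  3  4  5  4
 T  5  5  4  4  4  4  5
 C  6  6  5  4  4  5  5

5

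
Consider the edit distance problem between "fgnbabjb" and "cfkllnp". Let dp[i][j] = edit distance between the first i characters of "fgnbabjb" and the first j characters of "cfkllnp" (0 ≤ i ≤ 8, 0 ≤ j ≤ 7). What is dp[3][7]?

5

   ''  c  f  k  l  l  n  p
''  0  1  2  3  4  5  6  7
 f  1  1  1  2  3  4  5  6
 g  2  2  2  2  3  4  5  6
 n  3  3  3  3  3  4  4  5
 b  4  4  4  4  4  4  5  5
 a  5  5  5  5  5  5  5  6
 b  6  6  6  6  6  6  6  6
 j  7  7  7  7  7  7  7  7
 b  8  8  8  8  8  8  8  8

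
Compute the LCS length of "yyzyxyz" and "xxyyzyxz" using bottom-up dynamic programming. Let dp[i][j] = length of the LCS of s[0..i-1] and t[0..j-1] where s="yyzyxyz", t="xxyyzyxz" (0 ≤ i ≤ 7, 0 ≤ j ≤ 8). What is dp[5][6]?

4

   ''  x  x  y  y  z  y  x  z
''  0  0  0  0  0  0  0  0  0
 y  0  0  0  1  1  1  1  1  1
 y  0  0  0  1  2  2  2  2  2
 z  0  0  0  1  2  3  3  3  3
 y  0  0  0  1  2  3  4  4  4
 x  0  1  1  1  2  3  4  5  5
 y  0  1  1  2  2  3  4  5  5
 z  0  1  1  2  2  3  4  5  6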